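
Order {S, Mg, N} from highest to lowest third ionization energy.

Mg > N > S

The third ionization energy removes an electron from the +2 ion. For each element: S²⁺ still has 4 valence electrons; Mg²⁺ is the bare [Ne] core; N²⁺ still has 3 valence electrons.
Core electrons are held far more tightly than valence electrons, so Mg tops the IE_3 order.
Valence configurations: S²⁺ [Ne]3s²3p², N²⁺ [He]2s²2p¹.
The numbers (kJ/mol): S 3357, Mg 7733, N 4578.
Putting it together, IE_3: S < N < Mg.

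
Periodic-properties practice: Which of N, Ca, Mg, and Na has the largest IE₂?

Na

IE_2 is the cost of taking one more electron from the +1 cation: N⁺ still has 4 valence electrons; Ca⁺ still has 1 valence electron; Mg⁺ still has 1 valence electron; Na⁺ is the bare [Ne] core.
Breaking into a closed-shell core is much more expensive than removing a leftover valence electron — Na has the largest IE_2 here.
Valence configurations: N⁺ [He]2s²2p², Ca⁺ [Ar]4s¹, Mg⁺ [Ne]3s¹.
The numbers (kJ/mol): N 2856, Ca 1145, Mg 1451, Na 4562.
So the second ionization energies run Ca < Mg < N < Na.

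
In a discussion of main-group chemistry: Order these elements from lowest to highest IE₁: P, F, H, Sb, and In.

In < Sb < P < H < F

H is in period 1, group 1; F is in period 2, group 17; P is in period 3, group 15; In is in period 5, group 13; Sb is in period 5, group 15.
Across a period the outer electron is held more tightly (higher IE₁); down a group it sits in a higher shell, more shielded, and comes off more easily.
These span different periods and groups, so the two trends combine.
Sb > In: both are in period 5; the period trend gives Sb the larger value.
P > Sb: they share group 15; the group trend gives P the larger value.
H > P: period and group pull opposite ways; the down-group shift dominates (1312 vs 1012 kJ/mol).
F > H: period and group pull opposite ways; the across-period shift dominates (1681 vs 1312 kJ/mol).
For reference (kJ/mol): H 1312, F 1681, P 1012, In 558, Sb 831.
So from lowest to highest: In < Sb < P < H < F.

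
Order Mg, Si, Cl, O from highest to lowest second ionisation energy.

Consider each +1 ion: Mg⁺ still has 1 valence electron; Si⁺ still has 3 valence electrons; Cl⁺ still has 6 valence electrons; O⁺ still has 5 valence electrons.
All are still removing valence electrons, so compare the +1 ions as you would atoms: IE_2 generally rises across a period (higher Z_eff) and falls down a group (larger shell), subject to the usual subshell exceptions.
Valence configurations: Mg⁺ [Ne]3s¹, Si⁺ [Ne]3s²3p¹, Cl⁺ [Ne]3s²3p⁴, O⁺ [He]2s²2p³.
Tabulated IE_2 (kJ/mol): Mg 1451, Si 1577, Cl 2298, O 3388.
Putting it together, IE_2: Mg < Si < Cl < O.

O > Cl > Si > Mg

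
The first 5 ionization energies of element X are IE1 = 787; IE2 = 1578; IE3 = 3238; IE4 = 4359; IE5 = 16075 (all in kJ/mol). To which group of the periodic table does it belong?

Look for the largest jump between consecutive ionization energies: IE5/IE4 ≈ 3.7, far larger than any earlier ratio.
That jump marks the point where a core electron is being removed. So the atom has 4 valence electrons.
A main-group element with 4 valence electrons is in group 14.

Group 14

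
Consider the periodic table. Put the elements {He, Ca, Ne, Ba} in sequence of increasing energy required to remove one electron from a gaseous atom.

Ba < Ca < Ne < He

Removing the outermost electron gets harder across a period and easier down a group.
Here both period and group differ, so the two effects have to be weighed against each other.
Ca > Ba: they share group 2; the group trend gives Ca the larger value.
Ne > Ca: relative to Ca, both the across-period and down-group shifts push Ne's first ionization energy up.
He > Ne: they share group 18; the group trend gives He the larger value.
Tabulated first ionization energy (kJ/mol): He 2372, Ne 2081, Ca 590, Ba 503.
So from lowest to highest: Ba < Ca < Ne < He.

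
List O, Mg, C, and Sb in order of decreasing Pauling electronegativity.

O > C > Sb > Mg

C is in period 2, group 14; O is in period 2, group 16; Mg is in period 3, group 2; Sb is in period 5, group 15.
EN rises left→right (higher Z_eff, smaller atoms) and falls top→bottom (larger, more shielded atoms).
Here both period and group differ, so the two effects have to be weighed against each other.
Sb > Mg: period and group pull opposite ways; the across-period shift dominates (2.05 vs 1.31).
C > Sb: the two effects oppose for this pair; the down-group effect wins (2.55 vs 2.05).
O > C: O lies to the right of C in period 2, so the across-period effect alone puts O higher.
Tabulated electronegativity (Pauling): C 2.55, O 3.44, Mg 1.31, Sb 2.05.
So from highest to lowest: O > C > Sb > Mg.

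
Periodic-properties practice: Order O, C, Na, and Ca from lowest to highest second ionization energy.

Ca < C < O < Na

The second ionization energy removes an electron from the +1 ion. For each element: O⁺ still has 5 valence electrons; C⁺ still has 3 valence electrons; Na⁺ is the bare [Ne] core; Ca⁺ still has 1 valence electron.
Breaking into a closed-shell core is much more expensive than removing a leftover valence electron — Na has the largest IE_2 here.
Valence configurations: O⁺ [He]2s²2p³, C⁺ [He]2s²2p¹, Ca⁺ [Ar]4s¹.
Tabulated IE_2 (kJ/mol): O 3388, C 2353, Na 4562, Ca 1145.
Overall IE_2 order: Ca < C < O < Na.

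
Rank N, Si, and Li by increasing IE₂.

Si, N, Li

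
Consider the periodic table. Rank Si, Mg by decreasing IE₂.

After 1 electron has been removed, what remains? Si⁺ still has 3 valence electrons; Mg⁺ still has 1 valence electron.
All are still removing valence electrons, so compare the +1 ions as you would atoms: IE_2 generally rises across a period (higher Z_eff) and falls down a group (larger shell), subject to the usual subshell exceptions.
Valence configurations: Si⁺ [Ne]3s²3p¹, Mg⁺ [Ne]3s¹.
Approximate IE_2 values (kJ/mol): Si 1577, Mg 1451.
Overall IE_2 order: Mg < Si.

Si > Mg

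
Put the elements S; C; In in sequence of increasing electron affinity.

In < C < S

Adding an electron releases more energy for atoms nearer the top right (short of the noble gases).
These span different periods and groups, so the two trends combine.
C > In: relative to In, both the across-period and down-group shifts push C's electron affinity up.
S > C: period and group pull opposite ways; the across-period shift dominates (200 vs 122 kJ/mol).
Tabulated electron affinity (kJ/mol): C 122, S 200, In 29.
So from lowest to highest: In < C < S.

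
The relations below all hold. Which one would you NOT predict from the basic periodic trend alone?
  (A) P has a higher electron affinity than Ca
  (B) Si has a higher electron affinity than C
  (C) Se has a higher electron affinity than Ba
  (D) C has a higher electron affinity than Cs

(B)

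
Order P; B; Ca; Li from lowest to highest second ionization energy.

Ca < P < B < Li

After 1 electron has been removed, what remains? P⁺ still has 4 valence electrons; B⁺ still has 2 valence electrons; Ca⁺ still has 1 valence electron; Li⁺ is the bare [He] core.
Breaking into a closed-shell core is much more expensive than removing a leftover valence electron — Li has the largest IE_2 here.
Valence configurations: P⁺ [Ne]3s²3p², B⁺ [He]2s², Ca⁺ [Ar]4s¹.
The numbers (kJ/mol): P 1907, B 2427, Ca 1145, Li 7298.
Putting it together, IE_2: Ca < P < B < Li.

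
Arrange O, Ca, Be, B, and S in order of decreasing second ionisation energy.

O > B > S > Be > Ca

Consider each +1 ion: O⁺ still has 5 valence electrons; Ca⁺ still has 1 valence electron; Be⁺ still has 1 valence electron; B⁺ still has 2 valence electrons; S⁺ still has 5 valence electrons.
All are still removing valence electrons, so compare the +1 ions as you would atoms: IE_2 generally rises across a period (higher Z_eff) and falls down a group (larger shell), subject to the usual subshell exceptions.
Valence configurations: O⁺ [He]2s²2p³, Ca⁺ [Ar]4s¹, Be⁺ [He]2s¹, B⁺ [He]2s², S⁺ [Ne]3s²3p³.
The numbers (kJ/mol): O 3388, Ca 1145, Be 1757, B 2427, S 2252.
Overall IE_2 order: Ca < Be < S < B < O.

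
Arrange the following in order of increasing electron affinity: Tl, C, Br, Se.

C is in period 2, group 14; Se is in period 4, group 16; Br is in period 4, group 17; Tl is in period 6, group 13.
EA tends to increase across a period and decrease down a group, though the pattern is less regular than for IE or radius.
Here both period and group differ, so the two effects have to be weighed against each other.
C > Tl: relative to Tl, both the across-period and down-group shifts push C's electron affinity up.
Se > C: the two effects oppose for this pair; the across-period effect wins (195 vs 122 kJ/mol).
Br > Se: both are in period 4; the period trend gives Br the larger value.
Tabulated electron affinity (kJ/mol): C 122, Se 195, Br 325, Tl 19.
So from lowest to highest: Tl < C < Se < Br.

Tl, C, Se, Br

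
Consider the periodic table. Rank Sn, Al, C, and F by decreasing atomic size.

Sn > Al > C > F

C is in period 2, group 14; F is in period 2, group 17; Al is in period 3, group 13; Sn is in period 5, group 14.
Moving right in a period, electrons are added to the same shell under a stronger nuclear pull, so atoms get smaller; moving down, a new shell is opened and atoms get larger.
Here both period and group differ, so the two effects have to be weighed against each other.
C > F: both are in period 2; the period trend gives C the larger value.
Al > C: both effects reinforce here, so Al is clearly the larger of the two.
Sn > Al: the two effects oppose for this pair; the down-group effect wins (140 vs 126 pm).
Tabulated atomic radius (pm): C 75, F 64, Al 126, Sn 140.
So from largest to smallest: Sn > Al > C > F.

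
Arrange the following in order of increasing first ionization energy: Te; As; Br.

Te < As < Br

As is in period 4, group 15; Br is in period 4, group 17; Te is in period 5, group 16.
Removing the outermost electron gets harder across a period and easier down a group.
Here both period and group differ, so the two effects have to be weighed against each other.
As > Te: period and group pull opposite ways; the down-group shift dominates (947 vs 869 kJ/mol).
Br > As: both are in period 4; the period trend gives Br the larger value.
Tabulated first ionization energy (kJ/mol): As 947, Br 1140, Te 869.
So from lowest to highest: Te < As < Br.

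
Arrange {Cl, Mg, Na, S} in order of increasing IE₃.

IE_3 is the cost of taking one more electron from the +2 cation: Cl²⁺ still has 5 valence electrons; Mg²⁺ is the bare [Ne] core; Na²⁺ is already 1 electron into the core; S²⁺ still has 4 valence electrons.
Breaking into a closed-shell core is much more expensive than removing a leftover valence electron — Na and Mg have the largest IE_3 here.
Valence configurations: Cl²⁺ [Ne]3s²3p³, S²⁺ [Ne]3s²3p².
Approximate IE_3 values (kJ/mol): Cl 3822, Mg 7733, Na 6910, S 3357.
So the third ionization energies run S < Cl < Na < Mg.

S, Cl, Na, Mg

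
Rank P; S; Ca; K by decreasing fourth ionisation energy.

Ca > K > P > S

After 3 electrons have been removed, what remains? P³⁺ still has 2 valence electrons; S³⁺ still has 3 valence electrons; Ca³⁺ is already 1 electron into the core; K³⁺ is already 2 electrons into the core.
Core electrons are held far more tightly than valence electrons, so K and Ca top the IE_4 order.
Valence configurations: P³⁺ [Ne]3s², S³⁺ [Ne]3s²3p¹.
S³⁺ loses a lone 3p electron whereas P³⁺ must break into a filled 3s² pair, so IE_4(P) > IE_4(S) even though S has the higher nuclear charge.
The numbers (kJ/mol): P 4964, S 4556, Ca 6491, K 5877.
Overall IE_4 order: S < P < K < Ca.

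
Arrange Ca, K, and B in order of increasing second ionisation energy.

Ca < B < K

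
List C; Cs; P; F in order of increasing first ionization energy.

Cs < P < C < F

C is in period 2, group 14; F is in period 2, group 17; P is in period 3, group 15; Cs is in period 6, group 1.
Across a period the outer electron is held more tightly (higher IE₁); down a group it sits in a higher shell, more shielded, and comes off more easily.
Neither a single period nor a single group — weigh both effects.
P > Cs: both effects reinforce here, so P is clearly the higher of the two.
C > P: period and group pull opposite ways; the down-group shift dominates (1086 vs 1012 kJ/mol).
F > C: F lies to the right of C in period 2, so the across-period effect alone puts F higher.
Tabulated first ionization energy (kJ/mol): C 1086, F 1681, P 1012, Cs 376.
So from lowest to highest: Cs < P < C < F.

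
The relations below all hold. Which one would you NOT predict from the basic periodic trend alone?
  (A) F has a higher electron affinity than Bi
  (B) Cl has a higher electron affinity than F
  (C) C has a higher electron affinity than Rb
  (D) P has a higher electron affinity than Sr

(B)

The general trend: electron affinity increases across a period and decreases down a group.
(A) F (period 2, group 17) vs Bi (period 6, group 15): the stated order agrees with the simple trend.
(B) Cl (period 3, group 17) vs F (period 2, group 17): the stated order contradicts the simple trend.
(C) C (period 2, group 14) vs Rb (period 5, group 1): the stated order agrees with the simple trend.
(D) P (period 3, group 15) vs Sr (period 5, group 2): the stated order agrees with the simple trend.
The exception is (B): F's small 2p subshell makes the incoming electron feel strong e⁻–e⁻ repulsion, so Cl actually releases more energy on gaining an electron.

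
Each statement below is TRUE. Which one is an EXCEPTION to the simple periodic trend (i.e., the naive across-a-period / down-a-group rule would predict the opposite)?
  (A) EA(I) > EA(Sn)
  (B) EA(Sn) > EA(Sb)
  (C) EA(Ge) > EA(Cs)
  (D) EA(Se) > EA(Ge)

The general trend: electron affinity increases across a period and decreases down a group.
(A) I (period 5, group 17) vs Sn (period 5, group 14): the stated order agrees with the simple trend.
(B) Sn (period 5, group 14) vs Sb (period 5, group 15): the stated order contradicts the simple trend.
(C) Ge (period 4, group 14) vs Cs (period 6, group 1): the stated order agrees with the simple trend.
(D) Se (period 4, group 16) vs Ge (period 4, group 14): the stated order agrees with the simple trend.
The exception is (B): adding an electron to Sb's half-filled 5p³ is unfavourable, so Sn has the more exothermic EA.

(B)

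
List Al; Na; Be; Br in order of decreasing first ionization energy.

Be is in period 2, group 2; Na is in period 3, group 1; Al is in period 3, group 13; Br is in period 4, group 17.
IE₁ increases left→right with effective nuclear charge and decreases top→bottom as the valence shell moves farther out.
Neither a single period nor a single group — weigh both effects.
Al > Na: Al lies to the right of Na in period 3, so the across-period effect alone puts Al higher.
Be > Al: the two effects oppose for this pair; the down-group effect wins (900 vs 578 kJ/mol).
Br > Be: period and group pull opposite ways; the across-period shift dominates (1140 vs 900 kJ/mol).
For reference (kJ/mol): Be 900, Na 496, Al 578, Br 1140.
So from highest to lowest: Br > Be > Al > Na.

Br > Be > Al > Na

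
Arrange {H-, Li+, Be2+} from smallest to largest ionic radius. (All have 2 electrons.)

Be2+ < Li+ < H-

All of these have 2 electrons, so size is governed by nuclear charge alone: the more protons, the stronger the pull on the same electron cloud, and the smaller the ion.
Nuclear charges: Be2+ (Z=4), Li+ (Z=3), H- (Z=1).
Smallest to largest: Be2+ < Li+ < H-.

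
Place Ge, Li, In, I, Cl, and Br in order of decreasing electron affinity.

Cl, Br, I, Ge, Li, In

Li is in period 2, group 1; Cl is in period 3, group 17; Ge is in period 4, group 14; Br is in period 4, group 17; In is in period 5, group 13; I is in period 5, group 17.
Adding an electron releases more energy for atoms nearer the top right (short of the noble gases).
Neither a single period nor a single group — weigh both effects.
Li > In: period and group pull opposite ways; the down-group shift dominates (60 vs 29 kJ/mol).
Ge > Li: period and group pull opposite ways; the across-period shift dominates (119 vs 60 kJ/mol).
I > Ge: period and group pull opposite ways; the across-period shift dominates (295 vs 119 kJ/mol).
Br > I: they share group 17; the group trend gives Br the larger value.
Cl > Br: Cl sits above Br in group 17, so the down-group effect alone puts Cl higher.
For reference (kJ/mol): Li 60, Cl 349, Ge 119, Br 325, In 29, I 295.
So from highest to lowest: Cl > Br > I > Ge > Li > In.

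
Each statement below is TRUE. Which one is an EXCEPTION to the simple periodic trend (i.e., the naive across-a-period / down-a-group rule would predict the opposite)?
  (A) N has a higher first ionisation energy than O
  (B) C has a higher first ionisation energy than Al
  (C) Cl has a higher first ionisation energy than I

(A)

The general trend: first ionisation energy increases across a period and decreases down a group.
(A) N (period 2, group 15) vs O (period 2, group 16): the stated order contradicts the simple trend.
(B) C (period 2, group 14) vs Al (period 3, group 13): the stated order agrees with the simple trend.
(C) Cl (period 3, group 17) vs I (period 5, group 17): the stated order agrees with the simple trend.
The exception is (A): pairing an electron in O's 2p⁴ costs repulsion energy, so O ionizes more easily than half-filled N (2p³).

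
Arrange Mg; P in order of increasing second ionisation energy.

The second ionization energy removes an electron from the +1 ion. For each element: Mg⁺ still has 1 valence electron; P⁺ still has 4 valence electrons.
All are still removing valence electrons, so compare the +1 ions as you would atoms: IE_2 generally rises across a period (higher Z_eff) and falls down a group (larger shell), subject to the usual subshell exceptions.
Valence configurations: Mg⁺ [Ne]3s¹, P⁺ [Ne]3s²3p².
The numbers (kJ/mol): Mg 1451, P 1907.
Putting it together, IE_2: Mg < P.

Mg < P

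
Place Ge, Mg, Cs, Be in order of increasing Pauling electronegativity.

Cs < Mg < Be < Ge

Be is in period 2, group 2; Mg is in period 3, group 2; Ge is in period 4, group 14; Cs is in period 6, group 1.
EN rises left→right (higher Z_eff, smaller atoms) and falls top→bottom (larger, more shielded atoms).
Here both period and group differ, so the two effects have to be weighed against each other.
Mg > Cs: both effects reinforce here, so Mg is clearly the higher of the two.
Be > Mg: they share group 2; the group trend gives Be the larger value.
Ge > Be: period and group pull opposite ways; the across-period shift dominates (2.01 vs 1.57).
Approximate values (Pauling): Be 1.57, Mg 1.31, Ge 2.01, Cs 0.79.
So from lowest to highest: Cs < Mg < Be < Ge.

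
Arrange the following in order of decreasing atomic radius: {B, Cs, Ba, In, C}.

Cs, Ba, In, B, C

B is in period 2, group 13; C is in period 2, group 14; In is in period 5, group 13; Cs is in period 6, group 1; Ba is in period 6, group 2.
Moving right in a period, electrons are added to the same shell under a stronger nuclear pull, so atoms get smaller; moving down, a new shell is opened and atoms get larger.
Here both period and group differ, so the two effects have to be weighed against each other.
B > C: both are in period 2; the period trend gives B the larger value.
In > B: In sits below B in group 13, so the down-group effect alone puts In larger.
Ba > In: both effects reinforce here, so Ba is clearly the larger of the two.
Cs > Ba: Cs lies to the left of Ba in period 6, so the across-period effect alone puts Cs larger.
For reference (pm): B 85, C 75, In 142, Cs 232, Ba 196.
So from largest to smallest: Cs > Ba > In > B > C.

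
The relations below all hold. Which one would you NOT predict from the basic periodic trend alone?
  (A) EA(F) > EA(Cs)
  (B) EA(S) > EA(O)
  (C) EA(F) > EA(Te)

(B)

The general trend: electron affinity increases across a period and decreases down a group.
(A) F (period 2, group 17) vs Cs (period 6, group 1): the stated order agrees with the simple trend.
(B) S (period 3, group 16) vs O (period 2, group 16): the stated order contradicts the simple trend.
(C) F (period 2, group 17) vs Te (period 5, group 16): the stated order agrees with the simple trend.
The exception is (B): the compact 2p subshell of O repels the added electron more than S's larger 3p does.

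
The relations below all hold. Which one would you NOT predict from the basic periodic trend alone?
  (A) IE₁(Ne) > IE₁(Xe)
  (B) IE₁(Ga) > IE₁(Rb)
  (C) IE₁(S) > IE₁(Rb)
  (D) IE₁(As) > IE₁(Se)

(D)

The general trend: first ionisation energy increases across a period and decreases down a group.
(A) Ne (period 2, group 18) vs Xe (period 5, group 18): the stated order agrees with the simple trend.
(B) Ga (period 4, group 13) vs Rb (period 5, group 1): the stated order agrees with the simple trend.
(C) S (period 3, group 16) vs Rb (period 5, group 1): the stated order agrees with the simple trend.
(D) As (period 4, group 15) vs Se (period 4, group 16): the stated order contradicts the simple trend.
The exception is (D): Se (4p⁴) ionizes more easily than half-filled As (4p³).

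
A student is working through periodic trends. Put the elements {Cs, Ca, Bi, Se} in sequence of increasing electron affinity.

Ca < Cs < Bi < Se

Ca is in period 4, group 2; Se is in period 4, group 16; Cs is in period 6, group 1; Bi is in period 6, group 15.
EA tends to increase across a period and decrease down a group, though the pattern is less regular than for IE or radius.
Neither a single period nor a single group — weigh both effects.
Cs > Ca: this pair runs against the simple trend — see the exception note.
Bi > Cs: both are in period 6; the period trend gives Bi the larger value.
Se > Bi: both effects reinforce here, so Se is clearly the higher of the two.
Note the exception: Cs has a higher electron affinity than Ca, contrary to the simple trend — adding an electron to Ca (ns²) has to open a new, higher-energy np subshell, which is unfavourable.
For reference (kJ/mol): Ca 2, Se 195, Cs 46, Bi 91.
So from lowest to highest: Ca < Cs < Bi < Se.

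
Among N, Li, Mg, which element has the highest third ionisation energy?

Consider each +2 ion: N²⁺ still has 3 valence electrons; Li²⁺ is already 1 electron into the core; Mg²⁺ is the bare [Ne] core.
Breaking into a closed-shell core is much more expensive than removing a leftover valence electron — Mg and Li have the largest IE_3 here.
Approximate IE_3 values (kJ/mol): N 4578, Li 11815, Mg 7733.
Putting it together, IE_3: N < Mg < Li.

Li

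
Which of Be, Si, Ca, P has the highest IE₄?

After 3 electrons have been removed, what remains? Be³⁺ is already 1 electron into the core; Si³⁺ still has 1 valence electron; Ca³⁺ is already 1 electron into the core; P³⁺ still has 2 valence electrons.
Breaking into a closed-shell core is much more expensive than removing a leftover valence electron — Ca and Be have the largest IE_4 here.
Valence configurations: Si³⁺ [Ne]3s¹, P³⁺ [Ne]3s².
The numbers (kJ/mol): Be 21007, Si 4356, Ca 6491, P 4964.
Hence IE_4: Si < P < Ca < Be.

Be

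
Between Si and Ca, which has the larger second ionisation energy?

Si

Consider each +1 ion: Si⁺ still has 3 valence electrons; Ca⁺ still has 1 valence electron.
All are still removing valence electrons, so compare the +1 ions as you would atoms: IE_2 generally rises across a period (higher Z_eff) and falls down a group (larger shell), subject to the usual subshell exceptions.
Valence configurations: Si⁺ [Ne]3s²3p¹, Ca⁺ [Ar]4s¹.
Approximate IE_2 values (kJ/mol): Si 1577, Ca 1145.
So the second ionization energies run Ca < Si.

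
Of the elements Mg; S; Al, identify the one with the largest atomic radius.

Mg

Mg is in period 3, group 2; Al is in period 3, group 13; S is in period 3, group 16.
Across a period the added protons contract the valence shell; down a group each new principal shell makes the atom larger.
All lie in period 3, so atomic radius increases right to left.
The largest atomic radius among these belongs to Mg.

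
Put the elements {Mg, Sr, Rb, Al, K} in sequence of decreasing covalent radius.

Rb > K > Sr > Mg > Al

Mg is in period 3, group 2; Al is in period 3, group 13; K is in period 4, group 1; Rb is in period 5, group 1; Sr is in period 5, group 2.
Atomic radius shrinks across a period as nuclear charge pulls the same shell inward, and grows down a group as new shells are added.
Here both period and group differ, so the two effects have to be weighed against each other.
Mg > Al: Mg lies to the left of Al in period 3, so the across-period effect alone puts Mg larger.
Sr > Mg: Sr sits below Mg in group 2, so the down-group effect alone puts Sr larger.
K > Sr: the two effects oppose for this pair; the across-period effect wins (196 vs 185 pm).
Rb > K: they share group 1; the group trend gives Rb the larger value.
For reference (pm): Mg 139, Al 126, K 196, Rb 210, Sr 185.
So from largest to smallest: Rb > K > Sr > Mg > Al.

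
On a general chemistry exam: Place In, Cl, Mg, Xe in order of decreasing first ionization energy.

Mg is in period 3, group 2; Cl is in period 3, group 17; In is in period 5, group 13; Xe is in period 5, group 18.
First ionization energy rises across a period (greater Z_eff holds electrons more tightly) and falls down a group (valence electrons are farther from the nucleus).
Here both period and group differ, so the two effects have to be weighed against each other.
Mg > In: the two effects oppose for this pair; the down-group effect wins (738 vs 558 kJ/mol).
Xe > Mg: the two effects oppose for this pair; the across-period effect wins (1170 vs 738 kJ/mol).
Cl > Xe: the two effects oppose for this pair; the down-group effect wins (1251 vs 1170 kJ/mol).
Approximate values (kJ/mol): Mg 738, Cl 1251, In 558, Xe 1170.
So from highest to lowest: Cl > Xe > Mg > In.

Cl > Xe > Mg > In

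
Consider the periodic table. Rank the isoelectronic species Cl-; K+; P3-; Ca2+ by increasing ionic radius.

All of these have 18 electrons, so size is governed by nuclear charge alone: the more protons, the stronger the pull on the same electron cloud, and the smaller the ion.
Nuclear charges: Ca2+ (Z=20), K+ (Z=19), Cl- (Z=17), P3- (Z=15).
Smallest to largest: Ca2+ < K+ < Cl- < P3-.

Ca2+, K+, Cl-, P3-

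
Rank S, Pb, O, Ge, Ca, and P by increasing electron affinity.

O is in period 2, group 16; P is in period 3, group 15; S is in period 3, group 16; Ca is in period 4, group 2; Ge is in period 4, group 14; Pb is in period 6, group 14.
Electron affinity generally becomes more exothermic across a period toward the halogens and less exothermic down a group.
These span different periods and groups, so the two trends combine.
Pb > Ca: the two effects oppose for this pair; the across-period effect wins (35 vs 2 kJ/mol).
P > Pb: relative to Pb, both the across-period and down-group shifts push P's electron affinity up.
Ge > P: this pair runs against the simple trend — see the exception note.
O > Ge: both effects reinforce here, so O is clearly the higher of the two.
S > O: this pair runs against the simple trend — see the exception note.
Note the exception: Ge has a higher electron affinity than P, contrary to the simple trend — adding an electron to P's half-filled np³ subshell costs electron-pairing energy.
Note the exception: S has a higher electron affinity than O, contrary to the simple trend — the compact 2p subshell of O repels the added electron more than S's larger 3p does.
Tabulated electron affinity (kJ/mol): O 141, P 72, S 200, Ca 2, Ge 119, Pb 35.
So from lowest to highest: Ca < Pb < P < Ge < O < S.

Ca < Pb < P < Ge < O < S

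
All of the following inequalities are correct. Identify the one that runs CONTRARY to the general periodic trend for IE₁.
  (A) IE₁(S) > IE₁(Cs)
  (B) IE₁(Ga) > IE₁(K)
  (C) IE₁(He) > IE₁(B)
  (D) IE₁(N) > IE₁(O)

The general trend: IE₁ increases across a period and decreases down a group.
(A) S (period 3, group 16) vs Cs (period 6, group 1): the stated order agrees with the simple trend.
(B) Ga (period 4, group 13) vs K (period 4, group 1): the stated order agrees with the simple trend.
(C) He (period 1, group 18) vs B (period 2, group 13): the stated order agrees with the simple trend.
(D) N (period 2, group 15) vs O (period 2, group 16): the stated order contradicts the simple trend.
The exception is (D): pairing an electron in O's 2p⁴ costs repulsion energy, so O ionizes more easily than half-filled N (2p³).

(D)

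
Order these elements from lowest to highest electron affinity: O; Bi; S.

Bi < O < S

Electron affinity generally becomes more exothermic across a period toward the halogens and less exothermic down a group.
Neither a single period nor a single group — weigh both effects.
O > Bi: both effects reinforce here, so O is clearly the higher of the two.
S > O: this pair runs against the simple trend — see the exception note.
Note the exception: S has a higher electron affinity than O, contrary to the simple trend — the compact 2p subshell of O repels the added electron more than S's larger 3p does.
Approximate values (kJ/mol): O 141, S 200, Bi 91.
So from lowest to highest: Bi < O < S.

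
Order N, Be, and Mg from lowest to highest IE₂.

Consider each +1 ion: N⁺ still has 4 valence electrons; Be⁺ still has 1 valence electron; Mg⁺ still has 1 valence electron.
All are still removing valence electrons, so compare the +1 ions as you would atoms: IE_2 generally rises across a period (higher Z_eff) and falls down a group (larger shell), subject to the usual subshell exceptions.
Valence configurations: N⁺ [He]2s²2p², Be⁺ [He]2s¹, Mg⁺ [Ne]3s¹.
Approximate IE_2 values (kJ/mol): N 2856, Be 1757, Mg 1451.
Putting it together, IE_2: Mg < Be < N.

Mg < Be < N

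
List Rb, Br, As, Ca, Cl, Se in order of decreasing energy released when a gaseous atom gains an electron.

Cl > Br > Se > As > Rb > Ca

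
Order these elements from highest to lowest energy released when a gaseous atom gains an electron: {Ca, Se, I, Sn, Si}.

I > Se > Si > Sn > Ca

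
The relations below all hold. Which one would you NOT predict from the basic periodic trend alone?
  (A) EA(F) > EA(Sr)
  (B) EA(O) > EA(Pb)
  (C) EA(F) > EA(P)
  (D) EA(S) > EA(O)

The general trend: electron affinity increases across a period and decreases down a group.
(A) F (period 2, group 17) vs Sr (period 5, group 2): the stated order agrees with the simple trend.
(B) O (period 2, group 16) vs Pb (period 6, group 14): the stated order agrees with the simple trend.
(C) F (period 2, group 17) vs P (period 3, group 15): the stated order agrees with the simple trend.
(D) S (period 3, group 16) vs O (period 2, group 16): the stated order contradicts the simple trend.
The exception is (D): the compact 2p subshell of O repels the added electron more than S's larger 3p does.

(D)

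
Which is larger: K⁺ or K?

K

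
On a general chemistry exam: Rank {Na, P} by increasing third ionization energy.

P < Na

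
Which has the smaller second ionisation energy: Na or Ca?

Ca

IE_2 is the cost of taking one more electron from the +1 cation: Na⁺ is the bare [Ne] core; Ca⁺ still has 1 valence electron.
Pulling an electron out of a noble-gas core costs far more than removing a remaining valence electron, so Na sits at the high end of IE_2.
Approximate IE_2 values (kJ/mol): Na 4562, Ca 1145.
Overall IE_2 order: Ca < Na.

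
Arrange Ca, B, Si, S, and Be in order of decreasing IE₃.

Be, Ca, B, S, Si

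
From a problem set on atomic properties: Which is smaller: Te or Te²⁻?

Forming Te²⁻ adds 2 electrons to Te. More electron–electron repulsion in the same shell, with unchanged nuclear charge, lets the cloud expand.
An anion is larger than its parent atom: Te²⁻ > Te.

Te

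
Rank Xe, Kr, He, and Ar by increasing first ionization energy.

Xe, Kr, Ar, He

He is in period 1, group 18; Ar is in period 3, group 18; Kr is in period 4, group 18; Xe is in period 5, group 18.
Removing the outermost electron gets harder across a period and easier down a group.
All are in group 18, so first ionization energy increases up the group.
So from lowest to highest: Xe < Kr < Ar < He.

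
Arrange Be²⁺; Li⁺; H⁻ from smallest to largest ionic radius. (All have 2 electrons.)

All of these have 2 electrons, so size is governed by nuclear charge alone: the more protons, the stronger the pull on the same electron cloud, and the smaller the ion.
Nuclear charges: Be²⁺ (Z=4), Li⁺ (Z=3), H⁻ (Z=1).
Smallest to largest: Be²⁺ < Li⁺ < H⁻.

Be²⁺, Li⁺, H⁻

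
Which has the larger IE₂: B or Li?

Consider each +1 ion: B⁺ still has 2 valence electrons; Li⁺ is the bare [He] core.
Pulling an electron out of a noble-gas core costs far more than removing a remaining valence electron, so Li sits at the high end of IE_2.
Approximate IE_2 values (kJ/mol): B 2427, Li 7298.
Putting it together, IE_2: B < Li.

Li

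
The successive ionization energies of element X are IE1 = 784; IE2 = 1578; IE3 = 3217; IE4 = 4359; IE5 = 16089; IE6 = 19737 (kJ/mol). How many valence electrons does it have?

Look for the largest jump between consecutive ionization energies: IE5/IE4 ≈ 3.7, far larger than any earlier ratio.
That jump marks the point where a core electron is being removed. So the atom has 4 valence electrons.

4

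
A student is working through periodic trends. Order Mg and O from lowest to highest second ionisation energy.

Mg, O

IE_2 is the cost of taking one more electron from the +1 cation: Mg⁺ still has 1 valence electron; O⁺ still has 5 valence electrons.
All are still removing valence electrons, so compare the +1 ions as you would atoms: IE_2 generally rises across a period (higher Z_eff) and falls down a group (larger shell), subject to the usual subshell exceptions.
Valence configurations: Mg⁺ [Ne]3s¹, O⁺ [He]2s²2p³.
Tabulated IE_2 (kJ/mol): Mg 1451, O 3388.
Putting it together, IE_2: Mg < O.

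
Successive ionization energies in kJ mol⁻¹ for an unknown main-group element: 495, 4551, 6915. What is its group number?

Group 1

Look for the largest jump between consecutive ionization energies: IE2/IE1 ≈ 9.2, far larger than any earlier ratio.
That jump marks the point where a core electron is being removed. So the atom has 1 valence electron.
A main-group element with 1 valence electron is in group 1.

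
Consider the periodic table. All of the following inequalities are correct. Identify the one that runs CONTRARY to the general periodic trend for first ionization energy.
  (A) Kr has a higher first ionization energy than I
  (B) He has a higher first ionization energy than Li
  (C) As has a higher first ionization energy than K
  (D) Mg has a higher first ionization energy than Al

(D)

The general trend: first ionization energy increases across a period and decreases down a group.
(A) Kr (period 4, group 18) vs I (period 5, group 17): the stated order agrees with the simple trend.
(B) He (period 1, group 18) vs Li (period 2, group 1): the stated order agrees with the simple trend.
(C) As (period 4, group 15) vs K (period 4, group 1): the stated order agrees with the simple trend.
(D) Mg (period 3, group 2) vs Al (period 3, group 13): the stated order contradicts the simple trend.
The exception is (D): Al's single 3p electron is easier to remove than one from Mg's filled 3s².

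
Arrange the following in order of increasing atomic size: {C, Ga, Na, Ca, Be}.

Be is in period 2, group 2; C is in period 2, group 14; Na is in period 3, group 1; Ca is in period 4, group 2; Ga is in period 4, group 13.
Atomic radius shrinks across a period as nuclear charge pulls the same shell inward, and grows down a group as new shells are added.
These span different periods and groups, so the two trends combine.
Be > C: Be lies to the left of C in period 2, so the across-period effect alone puts Be larger.
Ga > Be: period and group pull opposite ways; the down-group shift dominates (124 vs 102 pm).
Na > Ga: period and group pull opposite ways; the across-period shift dominates (155 vs 124 pm).
Ca > Na: period and group pull opposite ways; the down-group shift dominates (171 vs 155 pm).
For reference (pm): Be 102, C 75, Na 155, Ca 171, Ga 124.
So from smallest to largest: C < Be < Ga < Na < Ca.

C < Be < Ga < Na < Ca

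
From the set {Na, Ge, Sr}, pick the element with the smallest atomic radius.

Moving right in a period, electrons are added to the same shell under a stronger nuclear pull, so atoms get smaller; moving down, a new shell is opened and atoms get larger.
These span different periods and groups, so the two trends combine.
Na > Ge: the two effects oppose for this pair; the across-period effect wins (155 vs 121 pm).
Sr > Na: the two effects oppose for this pair; the down-group effect wins (185 vs 155 pm).
Tabulated atomic radius (pm): Na 155, Ge 121, Sr 185.
The smallest atomic radius among these belongs to Ge.

Ge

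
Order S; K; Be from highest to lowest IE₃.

Consider each +2 ion: S²⁺ still has 4 valence electrons; K²⁺ is already 1 electron into the core; Be²⁺ is the bare [He] core.
Pulling an electron out of a noble-gas core costs far more than removing a remaining valence electron, so K and Be sit at the high end of IE_3.
Approximate IE_3 values (kJ/mol): S 3357, K 4420, Be 14849.
So the third ionization energies run S < K < Be.

Be, K, S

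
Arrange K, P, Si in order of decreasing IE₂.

K > P > Si

IE_2 is the cost of taking one more electron from the +1 cation: K⁺ is the bare [Ar] core; P⁺ still has 4 valence electrons; Si⁺ still has 3 valence electrons.
Core electrons are held far more tightly than valence electrons, so K tops the IE_2 order.
Valence configurations: P⁺ [Ne]3s²3p², Si⁺ [Ne]3s²3p¹.
Tabulated IE_2 (kJ/mol): K 3052, P 1907, Si 1577.
Hence IE_2: Si < P < K.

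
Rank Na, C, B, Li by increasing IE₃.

B, C, Na, Li

IE_3 is the cost of taking one more electron from the +2 cation: Na²⁺ is already 1 electron into the core; C²⁺ still has 2 valence electrons; B²⁺ still has 1 valence electron; Li²⁺ is already 1 electron into the core.
Core electrons are held far more tightly than valence electrons, so Na and Li top the IE_3 order.
Valence configurations: C²⁺ [He]2s², B²⁺ [He]2s¹.
The numbers (kJ/mol): Na 6910, C 4620, B 3660, Li 11815.
Overall IE_3 order: B < C < Na < Li.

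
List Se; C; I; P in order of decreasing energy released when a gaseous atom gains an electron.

C is in period 2, group 14; P is in period 3, group 15; Se is in period 4, group 16; I is in period 5, group 17.
Atoms with high Z_eff and room in the valence shell (especially the halogens) have the most exothermic electron affinities.
These sit on a diagonal, where the across-period and down-group effects partly cancel.
C > P: the two effects oppose for this pair; the down-group effect wins (122 vs 72 kJ/mol).
Se > C: period and group pull opposite ways; the across-period shift dominates (195 vs 122 kJ/mol).
I > Se: the two effects oppose for this pair; the across-period effect wins (295 vs 195 kJ/mol).
Approximate values (kJ/mol): C 122, P 72, Se 195, I 295.
So from highest to lowest: I > Se > C > P.

I > Se > C > P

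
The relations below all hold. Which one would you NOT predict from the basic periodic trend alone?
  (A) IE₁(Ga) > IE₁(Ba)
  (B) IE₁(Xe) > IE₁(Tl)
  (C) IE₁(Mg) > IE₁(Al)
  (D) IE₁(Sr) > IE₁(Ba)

(C)

The general trend: IE₁ increases across a period and decreases down a group.
(A) Ga (period 4, group 13) vs Ba (period 6, group 2): the stated order agrees with the simple trend.
(B) Xe (period 5, group 18) vs Tl (period 6, group 13): the stated order agrees with the simple trend.
(C) Mg (period 3, group 2) vs Al (period 3, group 13): the stated order contradicts the simple trend.
(D) Sr (period 5, group 2) vs Ba (period 6, group 2): the stated order agrees with the simple trend.
The exception is (C): Al's single 3p electron is easier to remove than one from Mg's filled 3s².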